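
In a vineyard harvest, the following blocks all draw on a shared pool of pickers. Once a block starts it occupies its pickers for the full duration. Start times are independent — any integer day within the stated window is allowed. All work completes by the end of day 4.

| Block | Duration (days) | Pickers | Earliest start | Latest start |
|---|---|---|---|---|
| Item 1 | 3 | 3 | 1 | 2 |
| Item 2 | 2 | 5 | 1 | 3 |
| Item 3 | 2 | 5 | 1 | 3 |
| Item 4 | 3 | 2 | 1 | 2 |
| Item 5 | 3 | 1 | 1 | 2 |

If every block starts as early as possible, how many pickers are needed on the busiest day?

Early-start schedule: Item 1@1, Item 2@1, Item 3@1, Item 4@1, Item 5@1.
Load per day: day 1: 16, day 2: 16, day 3: 6, day 4: 0.
Peak is 16.

16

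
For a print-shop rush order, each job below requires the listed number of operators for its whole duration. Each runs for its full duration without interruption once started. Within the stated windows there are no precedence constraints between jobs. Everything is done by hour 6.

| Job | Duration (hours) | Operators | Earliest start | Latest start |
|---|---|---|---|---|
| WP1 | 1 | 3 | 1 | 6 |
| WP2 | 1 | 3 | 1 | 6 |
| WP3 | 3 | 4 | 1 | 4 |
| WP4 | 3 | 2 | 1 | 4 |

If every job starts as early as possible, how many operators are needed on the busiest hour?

12

Early-start schedule: WP1@1, WP2@1, WP3@1, WP4@1.
Load per hour: hour 1: 12, hour 2: 6, hour 3: 6, hour 4: 0, hour 5: 0, hour 6: 0.
Peak is 12.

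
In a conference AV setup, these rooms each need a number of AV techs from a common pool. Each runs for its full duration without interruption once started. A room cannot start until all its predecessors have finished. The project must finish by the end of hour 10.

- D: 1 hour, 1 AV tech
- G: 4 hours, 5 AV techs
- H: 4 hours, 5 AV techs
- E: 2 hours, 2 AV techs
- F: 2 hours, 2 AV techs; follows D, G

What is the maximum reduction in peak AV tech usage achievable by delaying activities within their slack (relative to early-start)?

Early-start peak: h1:13  h2:12  h3:10  h4:10  h5:2  h6:2  h7:0  h8:0  h9:0  h10:0 ⇒ 13.
Leveled (D@1, G@1, H@5, E@9, F@9): h1:6  h2:5  h3:5  h4:5  h5:5  h6:5  h7:5  h8:5  h9:4  h10:4 ⇒ 6.
Reduction 13 − 6 = 7.

7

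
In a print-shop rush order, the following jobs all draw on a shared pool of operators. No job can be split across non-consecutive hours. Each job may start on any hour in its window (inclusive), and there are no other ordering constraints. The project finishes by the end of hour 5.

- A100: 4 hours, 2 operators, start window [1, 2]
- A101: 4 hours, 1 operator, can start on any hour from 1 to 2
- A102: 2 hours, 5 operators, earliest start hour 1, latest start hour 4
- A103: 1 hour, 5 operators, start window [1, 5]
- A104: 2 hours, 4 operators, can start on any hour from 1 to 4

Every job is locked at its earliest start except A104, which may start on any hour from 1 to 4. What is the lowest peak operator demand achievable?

A104@1: h1:17  h2:12  h3:3  h4:3  h5:0 → peak 17
A104@2: h1:13  h2:12  h3:7  h4:3  h5:0 → peak 13
A104@3: h1:13  h2:8  h3:7  h4:7  h5:0 → peak 13
A104@4: h1:13  h2:8  h3:3  h4:7  h5:4 → peak 13
Best is A104@2, peak 13.

13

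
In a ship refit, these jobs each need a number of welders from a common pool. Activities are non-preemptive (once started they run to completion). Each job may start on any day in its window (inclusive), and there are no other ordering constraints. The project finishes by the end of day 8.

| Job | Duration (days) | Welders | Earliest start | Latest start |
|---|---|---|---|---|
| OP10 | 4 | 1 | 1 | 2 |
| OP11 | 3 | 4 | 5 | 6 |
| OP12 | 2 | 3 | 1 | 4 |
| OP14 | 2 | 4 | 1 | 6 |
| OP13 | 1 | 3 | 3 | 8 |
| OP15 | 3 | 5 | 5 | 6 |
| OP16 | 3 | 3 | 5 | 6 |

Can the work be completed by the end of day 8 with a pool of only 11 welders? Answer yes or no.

The minimum achievable peak is 12; 11 < 12, so no feasible schedule stays within the cap.

no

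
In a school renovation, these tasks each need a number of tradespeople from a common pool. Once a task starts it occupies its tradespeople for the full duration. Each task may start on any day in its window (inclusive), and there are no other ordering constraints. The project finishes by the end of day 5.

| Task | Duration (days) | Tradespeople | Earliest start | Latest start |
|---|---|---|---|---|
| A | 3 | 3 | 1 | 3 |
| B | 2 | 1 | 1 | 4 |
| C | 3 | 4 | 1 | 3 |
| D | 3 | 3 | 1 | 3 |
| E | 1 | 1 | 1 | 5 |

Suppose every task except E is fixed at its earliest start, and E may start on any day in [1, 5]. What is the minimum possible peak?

E@1: d1:12  d2:11  d3:10  d4:0  d5:0 → peak 12
E@2: d1:11  d2:12  d3:10  d4:0  d5:0 → peak 12
E@3: d1:11  d2:11  d3:11  d4:0  d5:0 → peak 11
E@4: d1:11  d2:11  d3:10  d4:1  d5:0 → peak 11
E@5: d1:11  d2:11  d3:10  d4:0  d5:1 → peak 11
Best is E@3, peak 11.

11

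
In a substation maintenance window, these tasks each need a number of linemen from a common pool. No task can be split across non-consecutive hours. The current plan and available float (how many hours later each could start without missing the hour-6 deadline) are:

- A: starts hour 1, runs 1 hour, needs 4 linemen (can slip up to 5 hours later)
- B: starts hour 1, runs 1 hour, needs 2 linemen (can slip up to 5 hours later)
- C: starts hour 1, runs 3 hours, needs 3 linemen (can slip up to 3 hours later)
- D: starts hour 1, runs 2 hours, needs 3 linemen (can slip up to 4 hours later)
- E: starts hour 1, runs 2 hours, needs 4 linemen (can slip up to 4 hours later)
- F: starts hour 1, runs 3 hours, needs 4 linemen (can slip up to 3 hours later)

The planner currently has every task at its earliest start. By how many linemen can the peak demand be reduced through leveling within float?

Early-start peak: h1:20  h2:14  h3:7  h4:0  h5:0  h6:0 ⇒ 20.
Leveled (A@1, B@1, C@2, D@5, E@2, F@4): h1:6  h2:7  h3:7  h4:7  h5:7  h6:7 ⇒ 7.
Reduction 20 − 7 = 13.

13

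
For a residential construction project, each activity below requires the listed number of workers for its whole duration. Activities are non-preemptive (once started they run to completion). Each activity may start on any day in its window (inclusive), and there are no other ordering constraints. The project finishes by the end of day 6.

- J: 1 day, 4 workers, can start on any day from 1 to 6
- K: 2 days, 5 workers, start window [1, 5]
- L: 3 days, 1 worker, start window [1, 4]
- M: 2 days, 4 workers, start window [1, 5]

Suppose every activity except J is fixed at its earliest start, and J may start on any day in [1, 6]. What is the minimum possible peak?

10

J@1: d1:14  d2:10  d3:1  d4:0  d5:0  d6:0 → peak 14
J@2: d1:10  d2:14  d3:1  d4:0  d5:0  d6:0 → peak 14
J@3: d1:10  d2:10  d3:5  d4:0  d5:0  d6:0 → peak 10
J@4: d1:10  d2:10  d3:1  d4:4  d5:0  d6:0 → peak 10
J@5: d1:10  d2:10  d3:1  d4:0  d5:4  d6:0 → peak 10
J@6: d1:10  d2:10  d3:1  d4:0  d5:0  d6:4 → peak 10
Best is J@3, peak 10.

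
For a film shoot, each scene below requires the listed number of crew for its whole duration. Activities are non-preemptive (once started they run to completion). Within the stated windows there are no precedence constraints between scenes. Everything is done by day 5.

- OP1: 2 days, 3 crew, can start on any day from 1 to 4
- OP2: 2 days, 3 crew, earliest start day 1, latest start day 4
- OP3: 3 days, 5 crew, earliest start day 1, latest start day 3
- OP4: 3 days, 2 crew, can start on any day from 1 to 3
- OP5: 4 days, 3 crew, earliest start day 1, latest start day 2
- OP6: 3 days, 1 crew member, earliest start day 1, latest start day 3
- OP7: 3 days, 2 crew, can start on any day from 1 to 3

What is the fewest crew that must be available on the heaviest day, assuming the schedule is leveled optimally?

13

Early-start (OP1@1, OP2@1, OP3@1, OP4@1, OP5@1, OP6@1, OP7@1) gives peak 19: d1:19  d2:19  d3:13  d4:3  d5:0.
Shift OP3→3, OP7→3.
Schedule OP1@1, OP2@1, OP3@3, OP4@1, OP5@1, OP6@1, OP7@3: d1:12  d2:12  d3:13  d4:10  d5:7 — peak 13.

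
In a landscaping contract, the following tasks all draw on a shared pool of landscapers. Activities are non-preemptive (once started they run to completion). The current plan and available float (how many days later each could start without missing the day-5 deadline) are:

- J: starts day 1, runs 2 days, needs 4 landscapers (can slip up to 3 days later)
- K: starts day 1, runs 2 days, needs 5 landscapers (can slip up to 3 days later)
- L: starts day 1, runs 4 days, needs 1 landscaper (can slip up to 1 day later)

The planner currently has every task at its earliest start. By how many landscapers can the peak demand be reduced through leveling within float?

4

Early-start peak: d1:10  d2:10  d3:1  d4:1  d5:0 ⇒ 10.
Leveled (J@1, K@3, L@1): d1:5  d2:5  d3:6  d4:6  d5:0 ⇒ 6.
Reduction 10 − 6 = 4.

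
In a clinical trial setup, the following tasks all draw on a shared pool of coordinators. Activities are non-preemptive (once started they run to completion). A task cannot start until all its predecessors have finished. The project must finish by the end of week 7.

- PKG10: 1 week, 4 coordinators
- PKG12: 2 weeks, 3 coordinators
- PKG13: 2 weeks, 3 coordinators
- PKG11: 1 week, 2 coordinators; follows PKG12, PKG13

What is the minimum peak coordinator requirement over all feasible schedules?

4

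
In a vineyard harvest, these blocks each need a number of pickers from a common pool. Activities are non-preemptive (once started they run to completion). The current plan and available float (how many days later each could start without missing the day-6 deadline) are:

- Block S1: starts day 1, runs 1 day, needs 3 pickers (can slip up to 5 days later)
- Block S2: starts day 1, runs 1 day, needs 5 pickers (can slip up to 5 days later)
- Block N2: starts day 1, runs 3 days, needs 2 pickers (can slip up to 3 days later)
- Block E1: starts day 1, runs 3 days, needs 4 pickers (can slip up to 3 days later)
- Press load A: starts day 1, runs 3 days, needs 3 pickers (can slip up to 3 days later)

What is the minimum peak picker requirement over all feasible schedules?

Early-start (Block S1@1, Block S2@1, Block N2@1, Block E1@1, Press load A@1) gives peak 17: d1:17  d2:9  d3:9  d4:0  d5:0  d6:0.
Shift Block S2→2, Block E1→3, Press load A→4.
Schedule Block S1@1, Block S2@2, Block N2@1, Block E1@3, Press load A@4: d1:5  d2:7  d3:6  d4:7  d5:7  d6:3 — peak 7.

7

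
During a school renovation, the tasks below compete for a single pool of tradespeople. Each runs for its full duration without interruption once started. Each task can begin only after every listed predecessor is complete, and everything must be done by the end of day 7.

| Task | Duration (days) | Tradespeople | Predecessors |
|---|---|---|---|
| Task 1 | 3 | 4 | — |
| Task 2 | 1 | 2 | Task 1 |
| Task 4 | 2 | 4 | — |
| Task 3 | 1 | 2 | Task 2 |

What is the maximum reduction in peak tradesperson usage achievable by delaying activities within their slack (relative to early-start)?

Early-start peak: d1:8  d2:8  d3:4  d4:2  d5:2  d6:0  d7:0 ⇒ 8.
Leveled (Task 1@1, Task 2@4, Task 4@5, Task 3@7): d1:4  d2:4  d3:4  d4:2  d5:4  d6:4  d7:2 ⇒ 4.
Reduction 8 − 4 = 4.

4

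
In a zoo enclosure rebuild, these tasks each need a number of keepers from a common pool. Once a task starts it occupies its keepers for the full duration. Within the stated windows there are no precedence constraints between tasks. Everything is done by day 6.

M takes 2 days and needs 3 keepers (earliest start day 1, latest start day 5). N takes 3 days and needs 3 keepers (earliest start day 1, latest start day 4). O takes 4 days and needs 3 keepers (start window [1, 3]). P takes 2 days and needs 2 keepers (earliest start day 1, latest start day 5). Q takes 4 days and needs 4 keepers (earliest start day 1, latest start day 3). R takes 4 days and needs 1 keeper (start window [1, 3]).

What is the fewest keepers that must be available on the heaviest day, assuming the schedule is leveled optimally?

11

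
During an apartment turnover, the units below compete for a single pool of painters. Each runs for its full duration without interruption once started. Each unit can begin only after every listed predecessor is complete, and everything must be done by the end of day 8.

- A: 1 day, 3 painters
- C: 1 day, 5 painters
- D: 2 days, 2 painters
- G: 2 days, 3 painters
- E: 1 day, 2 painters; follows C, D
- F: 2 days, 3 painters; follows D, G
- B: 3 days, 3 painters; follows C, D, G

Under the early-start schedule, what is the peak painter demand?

Early-start schedule: A@1, C@1, D@1, G@1, E@3, F@3, B@3.
Load per day: day 1: 13, day 2: 5, day 3: 8, day 4: 6, day 5: 3, day 6: 0, day 7: 0, day 8: 0.
Peak is 13.

13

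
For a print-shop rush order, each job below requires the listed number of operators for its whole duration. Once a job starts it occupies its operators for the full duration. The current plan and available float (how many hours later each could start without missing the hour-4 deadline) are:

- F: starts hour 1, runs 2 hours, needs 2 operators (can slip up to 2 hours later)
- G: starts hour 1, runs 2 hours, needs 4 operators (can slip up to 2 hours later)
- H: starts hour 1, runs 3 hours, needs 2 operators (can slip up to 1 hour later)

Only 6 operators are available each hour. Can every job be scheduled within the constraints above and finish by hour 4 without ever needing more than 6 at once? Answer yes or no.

yes

Schedule F@1, G@3, H@1: h1:4  h2:4  h3:6  h4:4 — peak 6 ≤ 6.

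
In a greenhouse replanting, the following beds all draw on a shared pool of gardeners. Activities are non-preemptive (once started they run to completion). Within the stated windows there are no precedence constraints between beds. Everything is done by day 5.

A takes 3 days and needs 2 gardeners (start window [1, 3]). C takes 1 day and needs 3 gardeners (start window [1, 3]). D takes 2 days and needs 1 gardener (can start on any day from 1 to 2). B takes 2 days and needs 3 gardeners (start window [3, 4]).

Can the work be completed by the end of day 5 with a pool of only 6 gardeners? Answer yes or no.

Schedule A@1, C@1, D@2, B@4: d1:5  d2:3  d3:3  d4:3  d5:3 — peak 5 ≤ 6.

yes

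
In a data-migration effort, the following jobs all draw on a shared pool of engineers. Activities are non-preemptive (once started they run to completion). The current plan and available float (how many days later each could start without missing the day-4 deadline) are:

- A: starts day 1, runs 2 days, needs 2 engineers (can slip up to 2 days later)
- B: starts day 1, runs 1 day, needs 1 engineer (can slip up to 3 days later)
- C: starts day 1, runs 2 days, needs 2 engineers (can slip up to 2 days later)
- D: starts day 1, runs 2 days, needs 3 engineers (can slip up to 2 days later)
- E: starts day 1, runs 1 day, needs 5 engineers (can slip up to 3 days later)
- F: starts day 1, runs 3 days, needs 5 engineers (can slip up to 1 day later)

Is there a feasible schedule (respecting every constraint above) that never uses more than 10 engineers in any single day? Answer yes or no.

Schedule A@1, B@3, C@1, D@3, E@1, F@2: d1:9  d2:9  d3:9  d4:8 — peak 9 ≤ 10.

yes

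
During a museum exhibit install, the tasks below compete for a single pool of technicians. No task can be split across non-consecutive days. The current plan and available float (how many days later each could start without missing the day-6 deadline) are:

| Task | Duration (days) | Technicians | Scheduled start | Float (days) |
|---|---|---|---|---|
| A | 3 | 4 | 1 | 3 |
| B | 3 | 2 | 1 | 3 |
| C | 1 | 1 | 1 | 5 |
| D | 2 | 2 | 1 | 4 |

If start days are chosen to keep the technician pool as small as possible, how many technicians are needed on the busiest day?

4

Early-start (A@1, B@1, C@1, D@1) gives peak 9: d1:9  d2:8  d3:6  d4:0  d5:0  d6:0.
Shift B→4, C→4, D→5.
Schedule A@1, B@4, C@4, D@5: d1:4  d2:4  d3:4  d4:3  d5:4  d6:4 — peak 4.
Total technician-days = 23 over 6 days ⇒ peak ≥ ⌈23/6⌉ = 4, so 4 is optimal.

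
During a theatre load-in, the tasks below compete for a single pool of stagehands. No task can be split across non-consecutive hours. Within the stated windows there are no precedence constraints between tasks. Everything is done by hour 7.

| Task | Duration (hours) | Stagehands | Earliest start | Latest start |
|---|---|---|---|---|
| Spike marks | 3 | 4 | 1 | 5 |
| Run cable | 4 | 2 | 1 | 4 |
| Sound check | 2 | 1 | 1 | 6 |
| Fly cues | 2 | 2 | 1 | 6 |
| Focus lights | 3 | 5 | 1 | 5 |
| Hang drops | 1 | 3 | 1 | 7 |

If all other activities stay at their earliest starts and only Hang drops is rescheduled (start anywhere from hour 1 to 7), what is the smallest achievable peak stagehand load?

14

Hang drops@1: h1:17  h2:14  h3:11  h4:2  h5:0  h6:0  h7:0 → peak 17
Hang drops@2: h1:14  h2:17  h3:11  h4:2  h5:0  h6:0  h7:0 → peak 17
Hang drops@3: h1:14  h2:14  h3:14  h4:2  h5:0  h6:0  h7:0 → peak 14
Hang drops@4: h1:14  h2:14  h3:11  h4:5  h5:0  h6:0  h7:0 → peak 14
Hang drops@5: h1:14  h2:14  h3:11  h4:2  h5:3  h6:0  h7:0 → peak 14
Hang drops@6: h1:14  h2:14  h3:11  h4:2  h5:0  h6:3  h7:0 → peak 14
Hang drops@7: h1:14  h2:14  h3:11  h4:2  h5:0  h6:0  h7:3 → peak 14
Best is Hang drops@3, peak 14.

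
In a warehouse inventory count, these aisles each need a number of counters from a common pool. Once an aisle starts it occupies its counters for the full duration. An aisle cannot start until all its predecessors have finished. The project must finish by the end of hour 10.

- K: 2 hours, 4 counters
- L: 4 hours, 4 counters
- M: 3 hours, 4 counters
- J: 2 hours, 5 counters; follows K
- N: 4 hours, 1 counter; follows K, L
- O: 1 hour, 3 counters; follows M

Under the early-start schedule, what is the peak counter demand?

13

Early-start schedule: K@1, L@1, M@1, J@3, N@5, O@4.
Load per hour: hour 1: 12, hour 2: 12, hour 3: 13, hour 4: 12, hour 5: 1, hour 6: 1, hour 7: 1, hour 8: 1, hour 9: 0, hour 10: 0.
Peak is 13.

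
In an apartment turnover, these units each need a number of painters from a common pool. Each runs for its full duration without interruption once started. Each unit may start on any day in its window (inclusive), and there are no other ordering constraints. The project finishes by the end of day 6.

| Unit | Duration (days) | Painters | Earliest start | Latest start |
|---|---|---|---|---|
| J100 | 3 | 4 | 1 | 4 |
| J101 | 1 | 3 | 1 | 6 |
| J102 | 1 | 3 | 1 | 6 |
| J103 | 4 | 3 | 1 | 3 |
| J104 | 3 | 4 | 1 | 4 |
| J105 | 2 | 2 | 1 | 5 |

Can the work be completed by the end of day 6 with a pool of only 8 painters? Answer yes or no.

The minimum achievable peak is 9; 8 < 9, so no feasible schedule stays within the cap.

no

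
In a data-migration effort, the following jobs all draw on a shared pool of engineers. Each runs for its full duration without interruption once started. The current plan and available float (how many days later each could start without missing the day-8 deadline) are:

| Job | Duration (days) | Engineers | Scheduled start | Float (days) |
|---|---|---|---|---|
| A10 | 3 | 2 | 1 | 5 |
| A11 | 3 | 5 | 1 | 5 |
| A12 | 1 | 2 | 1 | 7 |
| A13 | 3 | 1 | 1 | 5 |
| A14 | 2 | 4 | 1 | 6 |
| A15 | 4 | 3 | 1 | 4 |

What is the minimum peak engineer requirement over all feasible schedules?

Early-start (A10@1, A11@1, A12@1, A13@1, A14@1, A15@1) gives peak 17: d1:17  d2:15  d3:11  d4:3  d5:0  d6:0  d7:0  d8:0.
Shift A12→4, A13→4, A14→7, A15→4.
Schedule A10@1, A11@1, A12@4, A13@4, A14@7, A15@4: d1:7  d2:7  d3:7  d4:6  d5:4  d6:4  d7:7  d8:4 — peak 7.

7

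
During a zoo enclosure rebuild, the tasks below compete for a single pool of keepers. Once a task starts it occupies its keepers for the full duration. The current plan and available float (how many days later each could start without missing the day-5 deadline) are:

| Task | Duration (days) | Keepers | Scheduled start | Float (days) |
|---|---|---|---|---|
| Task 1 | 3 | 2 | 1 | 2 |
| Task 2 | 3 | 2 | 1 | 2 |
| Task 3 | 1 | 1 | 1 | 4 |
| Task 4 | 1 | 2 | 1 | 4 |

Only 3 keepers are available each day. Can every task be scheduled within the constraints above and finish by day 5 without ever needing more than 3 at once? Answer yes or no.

The minimum achievable peak is 4; 3 < 4, so no feasible schedule stays within the cap.

no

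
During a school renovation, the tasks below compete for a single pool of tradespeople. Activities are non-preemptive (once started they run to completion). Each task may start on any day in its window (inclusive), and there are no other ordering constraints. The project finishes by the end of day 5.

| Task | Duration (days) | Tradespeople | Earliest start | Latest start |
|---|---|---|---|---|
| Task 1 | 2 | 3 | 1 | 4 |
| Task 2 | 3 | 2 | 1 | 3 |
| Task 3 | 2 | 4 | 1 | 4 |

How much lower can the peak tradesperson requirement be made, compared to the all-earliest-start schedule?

4

Early-start peak: d1:9  d2:9  d3:2  d4:0  d5:0 ⇒ 9.
Leveled (Task 1@1, Task 2@1, Task 3@4): d1:5  d2:5  d3:2  d4:4  d5:4 ⇒ 5.
Reduction 9 − 5 = 4.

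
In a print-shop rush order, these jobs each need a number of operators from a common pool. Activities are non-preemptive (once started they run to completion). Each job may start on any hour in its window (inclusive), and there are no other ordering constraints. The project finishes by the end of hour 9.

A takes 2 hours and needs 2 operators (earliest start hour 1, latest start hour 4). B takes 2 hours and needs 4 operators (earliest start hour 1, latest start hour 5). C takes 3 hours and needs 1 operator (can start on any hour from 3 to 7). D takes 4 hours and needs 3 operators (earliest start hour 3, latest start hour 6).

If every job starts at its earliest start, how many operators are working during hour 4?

4

At early start, hour 4 has: C, D.
Demand: 1 + 3 = 4.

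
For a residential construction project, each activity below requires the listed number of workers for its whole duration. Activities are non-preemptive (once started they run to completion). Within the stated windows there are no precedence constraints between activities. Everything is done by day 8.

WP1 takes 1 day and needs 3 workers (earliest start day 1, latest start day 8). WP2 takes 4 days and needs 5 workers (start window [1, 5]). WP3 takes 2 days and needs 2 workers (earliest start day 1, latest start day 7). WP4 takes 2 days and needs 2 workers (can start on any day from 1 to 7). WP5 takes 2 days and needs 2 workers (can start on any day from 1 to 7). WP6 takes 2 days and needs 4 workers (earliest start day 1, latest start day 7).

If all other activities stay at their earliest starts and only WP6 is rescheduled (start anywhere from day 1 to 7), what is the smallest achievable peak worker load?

WP6@1: d1:18  d2:15  d3:5  d4:5  d5:0  d6:0  d7:0  d8:0 → peak 18
WP6@2: d1:14  d2:15  d3:9  d4:5  d5:0  d6:0  d7:0  d8:0 → peak 15
WP6@3: d1:14  d2:11  d3:9  d4:9  d5:0  d6:0  d7:0  d8:0 → peak 14
WP6@4: d1:14  d2:11  d3:5  d4:9  d5:4  d6:0  d7:0  d8:0 → peak 14
WP6@5: d1:14  d2:11  d3:5  d4:5  d5:4  d6:4  d7:0  d8:0 → peak 14
WP6@6: d1:14  d2:11  d3:5  d4:5  d5:0  d6:4  d7:4  d8:0 → peak 14
WP6@7: d1:14  d2:11  d3:5  d4:5  d5:0  d6:0  d7:4  d8:4 → peak 14
Best is WP6@3, peak 14.

14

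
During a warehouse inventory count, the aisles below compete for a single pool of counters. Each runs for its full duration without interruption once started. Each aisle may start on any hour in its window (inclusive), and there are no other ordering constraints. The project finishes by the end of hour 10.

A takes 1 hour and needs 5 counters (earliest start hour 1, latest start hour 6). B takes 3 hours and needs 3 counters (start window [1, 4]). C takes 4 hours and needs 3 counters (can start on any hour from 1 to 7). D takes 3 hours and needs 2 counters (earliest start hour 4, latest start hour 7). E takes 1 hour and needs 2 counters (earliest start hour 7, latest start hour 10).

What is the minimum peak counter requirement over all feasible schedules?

5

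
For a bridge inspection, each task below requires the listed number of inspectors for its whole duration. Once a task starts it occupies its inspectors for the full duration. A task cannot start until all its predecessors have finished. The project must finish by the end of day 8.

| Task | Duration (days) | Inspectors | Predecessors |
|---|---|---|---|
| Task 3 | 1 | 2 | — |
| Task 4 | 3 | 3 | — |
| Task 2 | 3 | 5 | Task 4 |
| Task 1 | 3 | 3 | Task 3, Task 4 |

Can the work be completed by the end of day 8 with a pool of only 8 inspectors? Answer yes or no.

yes

Schedule Task 3@1, Task 4@1, Task 2@4, Task 1@4: d1:5  d2:3  d3:3  d4:8  d5:8  d6:8  d7:0  d8:0 — peak 8 ≤ 8.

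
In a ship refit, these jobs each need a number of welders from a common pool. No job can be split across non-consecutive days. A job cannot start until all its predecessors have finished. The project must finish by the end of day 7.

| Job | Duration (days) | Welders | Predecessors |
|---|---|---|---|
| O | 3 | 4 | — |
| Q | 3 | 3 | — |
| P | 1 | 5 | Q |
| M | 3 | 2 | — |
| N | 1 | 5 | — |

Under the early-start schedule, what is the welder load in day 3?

At early start, day 3 has: O, Q, M.
Demand: 4 + 3 + 2 = 9.

9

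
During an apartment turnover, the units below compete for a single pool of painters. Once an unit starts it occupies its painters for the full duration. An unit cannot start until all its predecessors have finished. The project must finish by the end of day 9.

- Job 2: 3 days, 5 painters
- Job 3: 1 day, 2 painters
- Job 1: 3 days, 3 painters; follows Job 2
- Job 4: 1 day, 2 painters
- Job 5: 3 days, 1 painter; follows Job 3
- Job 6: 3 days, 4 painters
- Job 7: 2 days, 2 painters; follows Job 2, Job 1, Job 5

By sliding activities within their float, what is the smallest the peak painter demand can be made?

Early-start (Job 2@1, Job 3@1, Job 1@4, Job 4@1, Job 5@2, Job 6@1, Job 7@7) gives peak 13: d1:13  d2:10  d3:10  d4:4  d5:3  d6:3  d7:2  d8:2  d9:0.
Shift Job 3→4, Job 4→5, Job 5→5, Job 6→7, Job 7→8.
Schedule Job 2@1, Job 3@4, Job 1@4, Job 4@5, Job 5@5, Job 6@7, Job 7@8: d1:5  d2:5  d3:5  d4:5  d5:6  d6:4  d7:5  d8:6  d9:6 — peak 6.
Total painter-days = 47 over 9 days ⇒ peak ≥ ⌈47/9⌉ = 6, so 6 is optimal.

6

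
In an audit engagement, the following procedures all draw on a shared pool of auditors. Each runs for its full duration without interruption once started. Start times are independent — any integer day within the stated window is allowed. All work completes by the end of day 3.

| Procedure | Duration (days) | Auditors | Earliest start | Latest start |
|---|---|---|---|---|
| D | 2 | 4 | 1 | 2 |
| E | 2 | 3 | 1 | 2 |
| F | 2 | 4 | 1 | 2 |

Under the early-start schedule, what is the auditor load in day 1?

At early start, day 1 has: D, E, F.
Demand: 4 + 3 + 4 = 11.

11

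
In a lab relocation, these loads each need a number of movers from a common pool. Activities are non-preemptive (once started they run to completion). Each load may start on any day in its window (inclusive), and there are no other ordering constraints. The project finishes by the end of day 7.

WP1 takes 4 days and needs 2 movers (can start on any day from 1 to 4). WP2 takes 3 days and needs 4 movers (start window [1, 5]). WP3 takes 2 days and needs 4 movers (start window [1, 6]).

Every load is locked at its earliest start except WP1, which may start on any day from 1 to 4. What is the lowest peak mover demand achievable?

8

WP1@1: d1:10  d2:10  d3:6  d4:2  d5:0  d6:0  d7:0 → peak 10
WP1@2: d1:8  d2:10  d3:6  d4:2  d5:2  d6:0  d7:0 → peak 10
WP1@3: d1:8  d2:8  d3:6  d4:2  d5:2  d6:2  d7:0 → peak 8
WP1@4: d1:8  d2:8  d3:4  d4:2  d5:2  d6:2  d7:2 → peak 8
Best is WP1@3, peak 8.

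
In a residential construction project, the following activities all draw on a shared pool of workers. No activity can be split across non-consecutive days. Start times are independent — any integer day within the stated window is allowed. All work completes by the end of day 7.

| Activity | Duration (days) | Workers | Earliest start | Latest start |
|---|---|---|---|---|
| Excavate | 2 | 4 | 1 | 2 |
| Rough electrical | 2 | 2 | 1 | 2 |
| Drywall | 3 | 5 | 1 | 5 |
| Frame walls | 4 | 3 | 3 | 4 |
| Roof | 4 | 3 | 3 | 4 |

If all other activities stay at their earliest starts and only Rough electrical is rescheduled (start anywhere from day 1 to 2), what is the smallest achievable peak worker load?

Rough electrical@1: d1:11  d2:11  d3:11  d4:6  d5:6  d6:6  d7:0 → peak 11
Rough electrical@2: d1:9  d2:11  d3:13  d4:6  d5:6  d6:6  d7:0 → peak 13
Best is Rough electrical@1, peak 11.

11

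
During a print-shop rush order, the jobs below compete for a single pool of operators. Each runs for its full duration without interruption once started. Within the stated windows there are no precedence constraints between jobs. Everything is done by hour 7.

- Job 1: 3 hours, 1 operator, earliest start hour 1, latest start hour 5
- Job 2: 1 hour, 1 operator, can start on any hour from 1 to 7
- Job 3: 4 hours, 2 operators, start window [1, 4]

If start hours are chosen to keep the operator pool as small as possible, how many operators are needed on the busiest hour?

2

Early-start (Job 1@1, Job 2@1, Job 3@1) gives peak 4: h1:4  h2:3  h3:3  h4:2  h5:0  h6:0  h7:0.
Shift Job 3→4.
Schedule Job 1@1, Job 2@1, Job 3@4: h1:2  h2:1  h3:1  h4:2  h5:2  h6:2  h7:2 — peak 2.
Total operator-hours = 12 over 7 hours ⇒ peak ≥ ⌈12/7⌉ = 2, so 2 is optimal.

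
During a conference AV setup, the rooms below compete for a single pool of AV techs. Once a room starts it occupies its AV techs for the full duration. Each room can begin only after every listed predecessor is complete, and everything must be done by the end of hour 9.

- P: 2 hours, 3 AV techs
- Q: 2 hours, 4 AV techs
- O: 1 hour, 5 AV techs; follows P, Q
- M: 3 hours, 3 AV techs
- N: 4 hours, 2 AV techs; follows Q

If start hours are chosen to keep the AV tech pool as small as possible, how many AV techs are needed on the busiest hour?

5

Early-start (P@1, Q@1, O@3, M@1, N@3) gives peak 10: h1:10  h2:10  h3:10  h4:2  h5:2  h6:2  h7:0  h8:0  h9:0.
Shift Q→3, O→5, M→6, N→6.
Schedule P@1, Q@3, O@5, M@6, N@6: h1:3  h2:3  h3:4  h4:4  h5:5  h6:5  h7:5  h8:5  h9:2 — peak 5.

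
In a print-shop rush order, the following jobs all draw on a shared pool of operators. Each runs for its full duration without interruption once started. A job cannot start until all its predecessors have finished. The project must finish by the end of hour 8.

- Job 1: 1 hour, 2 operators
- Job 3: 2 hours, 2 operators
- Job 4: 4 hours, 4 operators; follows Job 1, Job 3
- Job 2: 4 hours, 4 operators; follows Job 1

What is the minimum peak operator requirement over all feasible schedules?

8

Schedule Job 1@1, Job 3@1, Job 4@3, Job 2@2: h1:4  h2:6  h3:8  h4:8  h5:8  h6:4  h7:0  h8:0 — peak 8.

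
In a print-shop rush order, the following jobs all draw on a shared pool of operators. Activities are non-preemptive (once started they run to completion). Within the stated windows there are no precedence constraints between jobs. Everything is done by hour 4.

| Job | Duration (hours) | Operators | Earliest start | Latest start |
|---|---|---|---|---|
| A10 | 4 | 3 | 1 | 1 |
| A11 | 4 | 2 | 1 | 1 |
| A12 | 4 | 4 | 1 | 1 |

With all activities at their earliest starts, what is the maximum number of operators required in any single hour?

9

Early-start schedule: A10@1, A11@1, A12@1.
Load per hour: hour 1: 9, hour 2: 9, hour 3: 9, hour 4: 9.
Peak is 9.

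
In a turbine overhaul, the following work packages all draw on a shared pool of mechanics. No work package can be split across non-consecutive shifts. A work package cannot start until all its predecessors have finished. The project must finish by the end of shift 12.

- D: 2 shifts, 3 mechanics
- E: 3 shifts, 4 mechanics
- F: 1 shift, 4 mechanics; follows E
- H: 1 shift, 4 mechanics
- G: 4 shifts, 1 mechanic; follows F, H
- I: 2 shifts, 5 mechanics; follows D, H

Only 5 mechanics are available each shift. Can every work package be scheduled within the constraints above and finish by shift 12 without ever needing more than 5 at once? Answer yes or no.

yes

Schedule D@6, E@1, F@4, H@5, G@6, I@10: s1:4  s2:4  s3:4  s4:4  s5:4  s6:4  s7:4  s8:1  s9:1  s10:5  s11:5  s12:0 — peak 5 ≤ 5.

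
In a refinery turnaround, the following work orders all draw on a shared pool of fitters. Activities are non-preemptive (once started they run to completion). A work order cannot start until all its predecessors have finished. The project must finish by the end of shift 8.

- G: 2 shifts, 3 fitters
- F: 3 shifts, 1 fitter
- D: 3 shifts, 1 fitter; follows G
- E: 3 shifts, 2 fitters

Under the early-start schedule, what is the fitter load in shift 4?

1

At early start, shift 4 has: D.
Demand: 1 = 1.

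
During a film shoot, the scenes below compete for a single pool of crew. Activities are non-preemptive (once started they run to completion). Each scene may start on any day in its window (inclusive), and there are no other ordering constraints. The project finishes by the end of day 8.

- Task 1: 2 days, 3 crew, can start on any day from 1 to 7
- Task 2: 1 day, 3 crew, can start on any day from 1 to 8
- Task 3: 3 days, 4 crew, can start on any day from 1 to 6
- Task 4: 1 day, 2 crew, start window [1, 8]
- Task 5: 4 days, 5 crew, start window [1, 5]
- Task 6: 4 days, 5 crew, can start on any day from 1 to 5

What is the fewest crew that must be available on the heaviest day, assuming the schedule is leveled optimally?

9

Early-start (Task 1@1, Task 2@1, Task 3@1, Task 4@1, Task 5@1, Task 6@1) gives peak 22: d1:22  d2:17  d3:14  d4:10  d5:0  d6:0  d7:0  d8:0.
Shift Task 2→3, Task 3→4, Task 4→7, Task 6→5.
Schedule Task 1@1, Task 2@3, Task 3@4, Task 4@7, Task 5@1, Task 6@5: d1:8  d2:8  d3:8  d4:9  d5:9  d6:9  d7:7  d8:5 — peak 9.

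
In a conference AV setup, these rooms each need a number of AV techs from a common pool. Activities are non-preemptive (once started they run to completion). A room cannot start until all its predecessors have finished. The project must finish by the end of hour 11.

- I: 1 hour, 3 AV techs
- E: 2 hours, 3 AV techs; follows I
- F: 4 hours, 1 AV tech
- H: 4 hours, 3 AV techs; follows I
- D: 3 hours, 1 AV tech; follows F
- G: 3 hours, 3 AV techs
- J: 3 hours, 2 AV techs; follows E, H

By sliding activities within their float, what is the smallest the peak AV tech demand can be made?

5

Early-start (I@1, E@2, F@1, H@2, D@5, G@1, J@6) gives peak 10: h1:7  h2:10  h3:10  h4:4  h5:4  h6:3  h7:3  h8:2  h9:0  h10:0  h11:0.
Shift H→4, G→8, J→8.
Schedule I@1, E@2, F@1, H@4, D@5, G@8, J@8: h1:4  h2:4  h3:4  h4:4  h5:4  h6:4  h7:4  h8:5  h9:5  h10:5  h11:0 — peak 5.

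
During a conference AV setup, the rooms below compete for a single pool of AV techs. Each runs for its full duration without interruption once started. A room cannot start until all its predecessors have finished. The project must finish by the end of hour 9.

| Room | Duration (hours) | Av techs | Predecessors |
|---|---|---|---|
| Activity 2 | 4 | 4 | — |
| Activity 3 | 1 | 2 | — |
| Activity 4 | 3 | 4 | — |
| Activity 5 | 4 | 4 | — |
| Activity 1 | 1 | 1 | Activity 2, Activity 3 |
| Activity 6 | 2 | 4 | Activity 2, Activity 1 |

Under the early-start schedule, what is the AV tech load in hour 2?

At early start, hour 2 has: Activity 2, Activity 4, Activity 5.
Demand: 4 + 4 + 4 = 12.

12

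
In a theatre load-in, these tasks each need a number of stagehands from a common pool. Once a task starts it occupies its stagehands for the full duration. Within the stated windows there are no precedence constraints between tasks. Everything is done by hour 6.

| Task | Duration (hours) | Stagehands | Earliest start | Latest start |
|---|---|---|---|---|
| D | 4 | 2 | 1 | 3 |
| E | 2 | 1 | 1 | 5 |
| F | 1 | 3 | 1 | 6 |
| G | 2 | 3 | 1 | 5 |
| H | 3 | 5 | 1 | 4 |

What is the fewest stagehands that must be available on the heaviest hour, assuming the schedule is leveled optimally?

7

Early-start (D@1, E@1, F@1, G@1, H@1) gives peak 14: h1:14  h2:11  h3:7  h4:2  h5:0  h6:0.
Shift G→2, H→4.
Schedule D@1, E@1, F@1, G@2, H@4: h1:6  h2:6  h3:5  h4:7  h5:5  h6:5 — peak 7.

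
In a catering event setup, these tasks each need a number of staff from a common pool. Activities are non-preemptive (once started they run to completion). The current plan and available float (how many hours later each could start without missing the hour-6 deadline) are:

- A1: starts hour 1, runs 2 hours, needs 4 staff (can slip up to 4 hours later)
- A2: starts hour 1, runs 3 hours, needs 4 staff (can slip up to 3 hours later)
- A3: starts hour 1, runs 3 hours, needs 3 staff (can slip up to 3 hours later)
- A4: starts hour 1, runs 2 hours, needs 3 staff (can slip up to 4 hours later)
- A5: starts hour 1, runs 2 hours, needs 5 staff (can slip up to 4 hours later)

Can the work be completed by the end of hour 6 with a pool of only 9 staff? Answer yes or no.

Schedule A1@1, A2@1, A3@4, A4@3, A5@5: h1:8  h2:8  h3:7  h4:6  h5:8  h6:8 — peak 8 ≤ 9.

yes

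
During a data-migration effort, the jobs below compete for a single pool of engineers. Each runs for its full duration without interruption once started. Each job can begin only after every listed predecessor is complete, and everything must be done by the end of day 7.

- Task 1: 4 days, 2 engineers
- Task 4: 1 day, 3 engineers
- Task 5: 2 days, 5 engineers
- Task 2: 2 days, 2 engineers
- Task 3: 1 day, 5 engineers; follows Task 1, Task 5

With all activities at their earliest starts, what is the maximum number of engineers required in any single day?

12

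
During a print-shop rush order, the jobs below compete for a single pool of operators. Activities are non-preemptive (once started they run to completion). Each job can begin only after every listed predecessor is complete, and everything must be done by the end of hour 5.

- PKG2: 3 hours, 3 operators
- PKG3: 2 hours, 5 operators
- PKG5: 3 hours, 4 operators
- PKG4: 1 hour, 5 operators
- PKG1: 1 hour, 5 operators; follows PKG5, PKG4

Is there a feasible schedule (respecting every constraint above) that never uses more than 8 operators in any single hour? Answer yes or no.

no

Total operator-hours = 41; over 5 hours the average is 41/5 > 8, so some hour must exceed 8.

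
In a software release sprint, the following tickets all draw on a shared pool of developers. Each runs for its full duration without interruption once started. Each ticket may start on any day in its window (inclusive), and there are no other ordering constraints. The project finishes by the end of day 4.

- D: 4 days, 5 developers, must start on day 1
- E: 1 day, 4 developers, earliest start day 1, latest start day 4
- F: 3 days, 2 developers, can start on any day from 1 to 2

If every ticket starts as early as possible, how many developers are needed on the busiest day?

Early-start schedule: D@1, E@1, F@1.
Load per day: day 1: 11, day 2: 7, day 3: 7, day 4: 5.
Peak is 11.

11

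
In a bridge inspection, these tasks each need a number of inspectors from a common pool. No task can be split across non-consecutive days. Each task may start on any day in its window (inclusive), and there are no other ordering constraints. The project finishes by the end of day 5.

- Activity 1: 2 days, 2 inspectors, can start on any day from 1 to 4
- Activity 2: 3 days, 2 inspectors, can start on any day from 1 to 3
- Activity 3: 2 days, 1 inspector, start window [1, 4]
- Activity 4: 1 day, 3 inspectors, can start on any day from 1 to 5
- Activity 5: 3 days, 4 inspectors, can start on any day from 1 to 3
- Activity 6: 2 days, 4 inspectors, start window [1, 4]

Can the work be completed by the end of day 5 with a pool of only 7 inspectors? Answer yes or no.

no

The minimum achievable peak is 8; 7 < 8, so no feasible schedule stays within the cap.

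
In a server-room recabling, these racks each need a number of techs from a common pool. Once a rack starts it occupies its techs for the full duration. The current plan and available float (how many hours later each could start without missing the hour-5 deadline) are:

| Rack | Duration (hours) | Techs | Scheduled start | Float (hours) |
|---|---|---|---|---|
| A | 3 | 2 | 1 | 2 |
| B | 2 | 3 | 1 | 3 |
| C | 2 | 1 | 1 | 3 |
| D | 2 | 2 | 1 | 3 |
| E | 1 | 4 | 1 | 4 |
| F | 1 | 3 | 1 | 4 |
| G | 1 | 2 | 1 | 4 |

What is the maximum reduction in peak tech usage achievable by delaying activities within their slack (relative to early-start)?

11

Early-start peak: h1:17  h2:8  h3:2  h4:0  h5:0 ⇒ 17.
Leveled (A@1, B@1, C@1, D@3, E@4, F@5, G@3): h1:6  h2:6  h3:6  h4:6  h5:3 ⇒ 6.
Reduction 17 − 6 = 11.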